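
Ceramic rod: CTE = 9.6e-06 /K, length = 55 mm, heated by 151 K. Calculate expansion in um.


dL = 9.6e-06 * 55 * 151 * 1000 = 79.728 um

79.728


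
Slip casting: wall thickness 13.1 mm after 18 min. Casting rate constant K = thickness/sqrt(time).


K = 13.1 / sqrt(18) = 13.1 / 4.2426 = 3.088 mm/min^0.5

3.088


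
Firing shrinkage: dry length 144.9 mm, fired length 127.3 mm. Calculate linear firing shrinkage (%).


FS = (144.9 - 127.3) / 144.9 * 100 = 12.15%

12.15


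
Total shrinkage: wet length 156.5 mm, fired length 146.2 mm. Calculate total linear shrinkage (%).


TS = (156.5 - 146.2) / 156.5 * 100 = 6.58%

6.58


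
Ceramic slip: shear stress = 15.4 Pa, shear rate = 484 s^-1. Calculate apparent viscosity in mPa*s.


eta = tau/gamma * 1000 = 15.4/484 * 1000 = 31.8 mPa*s

31.8


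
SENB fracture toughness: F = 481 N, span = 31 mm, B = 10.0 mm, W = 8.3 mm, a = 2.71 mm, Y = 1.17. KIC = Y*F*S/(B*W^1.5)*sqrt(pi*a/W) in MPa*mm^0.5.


KIC = 1.17*481*31/(10.0*8.3^1.5)*sqrt(pi*2.71/8.3) = 73.89

73.89


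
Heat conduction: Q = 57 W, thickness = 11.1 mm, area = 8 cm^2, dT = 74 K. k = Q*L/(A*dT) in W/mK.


k = 57*11.1/1000/(8/10000*74) = 10.69 W/mK

10.69


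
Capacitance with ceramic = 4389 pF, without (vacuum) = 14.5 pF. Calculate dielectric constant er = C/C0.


er = 4389 / 14.5 = 302.69

302.69


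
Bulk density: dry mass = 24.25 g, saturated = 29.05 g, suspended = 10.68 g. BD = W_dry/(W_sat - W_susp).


BD = 24.25 / (29.05 - 10.68) = 24.25 / 18.37 = 1.32 g/cm^3

1.32


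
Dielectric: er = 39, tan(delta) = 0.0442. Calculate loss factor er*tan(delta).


Loss = 39 * 0.0442 = 1.724

1.724


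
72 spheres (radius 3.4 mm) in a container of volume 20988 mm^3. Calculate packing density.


V_sphere = 4/3*pi*3.4^3 = 164.6362 mm^3
Total V = 72*164.6362 = 11853.8064 mm^3
PD = 11853.8064 / 20988 = 0.565

0.565


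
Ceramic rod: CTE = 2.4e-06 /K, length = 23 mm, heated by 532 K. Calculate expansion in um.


dL = 2.4e-06 * 23 * 532 * 1000 = 29.366 um

29.366


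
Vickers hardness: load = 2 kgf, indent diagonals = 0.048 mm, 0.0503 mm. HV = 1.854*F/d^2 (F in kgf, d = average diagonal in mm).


d_avg = (0.048+0.0503)/2 = 0.04915 mm
HV = 1.854*2/0.04915^2 = 1535

1535


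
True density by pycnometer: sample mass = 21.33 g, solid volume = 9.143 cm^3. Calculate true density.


TD = 21.33 / 9.143 = 2.333 g/cm^3

2.333


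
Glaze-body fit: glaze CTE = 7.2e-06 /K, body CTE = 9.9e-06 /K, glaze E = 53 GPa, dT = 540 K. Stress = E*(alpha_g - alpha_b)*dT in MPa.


Stress = 53*1000*(7.2e-06 - 9.9e-06)*540 = -77.3 MPa

-77.3


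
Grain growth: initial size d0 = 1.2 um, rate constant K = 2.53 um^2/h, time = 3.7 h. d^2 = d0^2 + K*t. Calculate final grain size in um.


d^2 = 1.2^2 + 2.53*3.7 = 10.801
d = sqrt(10.801) = 3.29 um

3.29


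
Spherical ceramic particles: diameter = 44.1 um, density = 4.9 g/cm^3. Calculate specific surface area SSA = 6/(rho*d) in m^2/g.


SSA = 6 / (4.9 * 44.1) = 0.028 m^2/g

0.028


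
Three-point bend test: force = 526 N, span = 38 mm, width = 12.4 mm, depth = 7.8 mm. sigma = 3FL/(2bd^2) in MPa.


sigma = 3*526*38/(2*12.4*7.8^2) = 39.7 MPa

39.7


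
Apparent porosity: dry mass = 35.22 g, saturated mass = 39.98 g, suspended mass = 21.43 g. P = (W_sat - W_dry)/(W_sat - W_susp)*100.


P = (39.98 - 35.22) / (39.98 - 21.43) * 100 = 4.76 / 18.55 * 100 = 25.7%

25.7


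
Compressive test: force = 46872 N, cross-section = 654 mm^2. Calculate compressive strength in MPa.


CS = 46872 / 654 = 71.7 MPa

71.7


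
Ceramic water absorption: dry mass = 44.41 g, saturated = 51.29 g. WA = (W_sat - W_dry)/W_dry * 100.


WA = (51.29 - 44.41) / 44.41 * 100 = 15.49%

15.49


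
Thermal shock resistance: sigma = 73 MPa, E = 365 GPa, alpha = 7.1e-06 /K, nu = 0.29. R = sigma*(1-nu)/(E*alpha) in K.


R = 73*(1-0.29)/(365*1000*7.1e-06) = 20 K

20


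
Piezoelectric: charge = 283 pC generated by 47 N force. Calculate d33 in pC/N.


d33 = 283 / 47 = 6.0 pC/N

6.0


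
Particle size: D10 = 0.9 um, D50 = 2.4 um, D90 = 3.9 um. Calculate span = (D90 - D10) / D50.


Span = (3.9 - 0.9) / 2.4 = 3.0 / 2.4 = 1.25

1.25


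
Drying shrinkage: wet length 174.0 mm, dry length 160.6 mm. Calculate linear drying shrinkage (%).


DS = (174.0 - 160.6) / 174.0 * 100 = 7.7%

7.7


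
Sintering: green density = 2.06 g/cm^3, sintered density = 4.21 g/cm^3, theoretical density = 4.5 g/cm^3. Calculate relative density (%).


Relative = 4.21 / 4.5 * 100 = 93.6%

93.6


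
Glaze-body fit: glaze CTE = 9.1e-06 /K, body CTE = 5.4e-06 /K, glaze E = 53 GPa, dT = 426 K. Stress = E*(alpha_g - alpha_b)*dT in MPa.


Stress = 53*1000*(9.1e-06 - 5.4e-06)*426 = 83.5 MPa

83.5


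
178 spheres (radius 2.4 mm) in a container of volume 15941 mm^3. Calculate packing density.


V_sphere = 4/3*pi*2.4^3 = 57.9058 mm^3
Total V = 178*57.9058 = 10307.2324 mm^3
PD = 10307.2324 / 15941 = 0.647

0.647


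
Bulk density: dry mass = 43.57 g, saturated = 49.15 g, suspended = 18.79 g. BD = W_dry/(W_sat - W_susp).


BD = 43.57 / (49.15 - 18.79) = 43.57 / 30.36 = 1.435 g/cm^3

1.435


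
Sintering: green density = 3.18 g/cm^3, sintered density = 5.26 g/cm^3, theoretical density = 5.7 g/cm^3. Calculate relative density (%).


Relative = 5.26 / 5.7 * 100 = 92.3%

92.3


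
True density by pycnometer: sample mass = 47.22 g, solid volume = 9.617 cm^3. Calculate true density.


TD = 47.22 / 9.617 = 4.91 g/cm^3

4.91


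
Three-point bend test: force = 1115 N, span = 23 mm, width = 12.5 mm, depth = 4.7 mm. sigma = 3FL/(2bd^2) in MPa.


sigma = 3*1115*23/(2*12.5*4.7^2) = 139.3 MPa

139.3


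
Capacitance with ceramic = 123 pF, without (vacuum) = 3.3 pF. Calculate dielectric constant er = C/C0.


er = 123 / 3.3 = 37.27

37.27


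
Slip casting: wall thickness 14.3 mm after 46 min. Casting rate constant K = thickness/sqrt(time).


K = 14.3 / sqrt(46) = 14.3 / 6.7823 = 2.108 mm/min^0.5

2.108


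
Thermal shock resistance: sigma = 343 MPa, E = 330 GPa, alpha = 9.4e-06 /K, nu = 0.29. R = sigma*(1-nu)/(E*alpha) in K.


R = 343*(1-0.29)/(330*1000*9.4e-06) = 79 K

79


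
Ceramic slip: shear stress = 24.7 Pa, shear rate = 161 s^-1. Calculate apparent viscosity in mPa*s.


eta = tau/gamma * 1000 = 24.7/161 * 1000 = 153.4 mPa*s

153.4


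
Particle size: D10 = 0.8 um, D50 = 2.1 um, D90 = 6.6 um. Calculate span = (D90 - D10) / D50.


Span = (6.6 - 0.8) / 2.1 = 5.8 / 2.1 = 2.762

2.762


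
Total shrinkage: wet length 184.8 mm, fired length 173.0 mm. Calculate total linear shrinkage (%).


TS = (184.8 - 173.0) / 184.8 * 100 = 6.39%

6.39


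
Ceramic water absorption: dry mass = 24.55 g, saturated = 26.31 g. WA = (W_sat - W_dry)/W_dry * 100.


WA = (26.31 - 24.55) / 24.55 * 100 = 7.17%

7.17


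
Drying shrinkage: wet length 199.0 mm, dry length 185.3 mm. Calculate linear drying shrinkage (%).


DS = (199.0 - 185.3) / 199.0 * 100 = 6.88%

6.88


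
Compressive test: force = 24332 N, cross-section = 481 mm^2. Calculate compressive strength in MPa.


CS = 24332 / 481 = 50.6 MPa

50.6


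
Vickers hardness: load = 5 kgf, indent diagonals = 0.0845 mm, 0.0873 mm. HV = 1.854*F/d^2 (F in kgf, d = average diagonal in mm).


d_avg = (0.0845+0.0873)/2 = 0.0859 mm
HV = 1.854*5/0.0859^2 = 1256

1256


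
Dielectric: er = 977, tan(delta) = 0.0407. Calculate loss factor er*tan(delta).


Loss = 977 * 0.0407 = 39.764

39.764


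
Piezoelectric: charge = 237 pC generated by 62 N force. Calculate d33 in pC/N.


d33 = 237 / 62 = 3.8 pC/N

3.8


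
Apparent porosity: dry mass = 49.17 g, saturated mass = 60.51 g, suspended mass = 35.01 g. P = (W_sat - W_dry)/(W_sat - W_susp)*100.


P = (60.51 - 49.17) / (60.51 - 35.01) * 100 = 11.34 / 25.5 * 100 = 44.5%

44.5


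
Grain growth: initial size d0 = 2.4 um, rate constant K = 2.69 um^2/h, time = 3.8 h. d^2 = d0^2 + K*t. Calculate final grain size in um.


d^2 = 2.4^2 + 2.69*3.8 = 15.982
d = sqrt(15.982) = 4.0 um

4.0


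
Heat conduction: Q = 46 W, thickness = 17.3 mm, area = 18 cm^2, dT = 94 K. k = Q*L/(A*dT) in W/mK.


k = 46*17.3/1000/(18/10000*94) = 4.7 W/mK

4.7


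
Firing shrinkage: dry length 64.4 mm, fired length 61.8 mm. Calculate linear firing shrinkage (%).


FS = (64.4 - 61.8) / 64.4 * 100 = 4.04%

4.04


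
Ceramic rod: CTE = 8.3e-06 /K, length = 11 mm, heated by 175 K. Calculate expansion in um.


dL = 8.3e-06 * 11 * 175 * 1000 = 15.978 um

15.978


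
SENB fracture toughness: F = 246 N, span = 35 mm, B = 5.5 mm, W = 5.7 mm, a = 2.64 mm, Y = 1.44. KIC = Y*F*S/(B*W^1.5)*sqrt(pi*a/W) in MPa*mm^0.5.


KIC = 1.44*246*35/(5.5*5.7^1.5)*sqrt(pi*2.64/5.7) = 199.82

199.82


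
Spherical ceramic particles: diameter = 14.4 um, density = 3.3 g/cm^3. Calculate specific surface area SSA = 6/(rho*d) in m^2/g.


SSA = 6 / (3.3 * 14.4) = 0.126 m^2/g

0.126


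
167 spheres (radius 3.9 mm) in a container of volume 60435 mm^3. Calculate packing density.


V_sphere = 4/3*pi*3.9^3 = 248.4748 mm^3
Total V = 167*248.4748 = 41495.2916 mm^3
PD = 41495.2916 / 60435 = 0.687

0.687


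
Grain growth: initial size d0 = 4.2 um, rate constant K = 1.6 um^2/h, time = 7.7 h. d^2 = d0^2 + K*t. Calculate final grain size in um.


d^2 = 4.2^2 + 1.6*7.7 = 29.96
d = sqrt(29.96) = 5.47 um

5.47


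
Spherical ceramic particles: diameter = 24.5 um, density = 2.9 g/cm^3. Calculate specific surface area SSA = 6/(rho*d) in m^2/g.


SSA = 6 / (2.9 * 24.5) = 0.084 m^2/g

0.084


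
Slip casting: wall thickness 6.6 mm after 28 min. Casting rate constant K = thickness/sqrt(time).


K = 6.6 / sqrt(28) = 6.6 / 5.2915 = 1.247 mm/min^0.5

1.247


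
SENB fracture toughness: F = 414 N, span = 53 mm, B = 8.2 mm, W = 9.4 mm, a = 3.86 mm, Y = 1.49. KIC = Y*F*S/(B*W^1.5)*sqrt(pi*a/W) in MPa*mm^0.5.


KIC = 1.49*414*53/(8.2*9.4^1.5)*sqrt(pi*3.86/9.4) = 157.13

157.13


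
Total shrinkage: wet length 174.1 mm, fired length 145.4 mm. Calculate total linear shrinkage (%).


TS = (174.1 - 145.4) / 174.1 * 100 = 16.48%

16.48


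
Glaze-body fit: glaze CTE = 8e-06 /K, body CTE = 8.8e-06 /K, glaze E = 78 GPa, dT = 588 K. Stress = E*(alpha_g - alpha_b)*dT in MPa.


Stress = 78*1000*(8e-06 - 8.8e-06)*588 = -36.7 MPa

-36.7


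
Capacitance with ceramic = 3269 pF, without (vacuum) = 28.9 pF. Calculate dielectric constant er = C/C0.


er = 3269 / 28.9 = 113.11

113.11


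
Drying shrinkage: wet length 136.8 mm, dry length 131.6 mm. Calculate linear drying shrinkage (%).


DS = (136.8 - 131.6) / 136.8 * 100 = 3.8%

3.8


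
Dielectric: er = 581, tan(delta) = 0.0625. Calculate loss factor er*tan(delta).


Loss = 581 * 0.0625 = 36.313

36.313


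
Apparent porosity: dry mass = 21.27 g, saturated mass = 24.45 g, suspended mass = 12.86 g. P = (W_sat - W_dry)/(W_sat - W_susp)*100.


P = (24.45 - 21.27) / (24.45 - 12.86) * 100 = 3.18 / 11.59 * 100 = 27.4%

27.4


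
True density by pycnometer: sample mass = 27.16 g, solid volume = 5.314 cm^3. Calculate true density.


TD = 27.16 / 5.314 = 5.111 g/cm^3

5.111


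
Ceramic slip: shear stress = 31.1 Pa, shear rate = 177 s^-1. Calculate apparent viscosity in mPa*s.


eta = tau/gamma * 1000 = 31.1/177 * 1000 = 175.7 mPa*s

175.7


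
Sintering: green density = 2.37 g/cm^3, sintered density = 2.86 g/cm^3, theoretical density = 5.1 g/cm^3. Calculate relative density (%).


Relative = 2.86 / 5.1 * 100 = 56.1%

56.1


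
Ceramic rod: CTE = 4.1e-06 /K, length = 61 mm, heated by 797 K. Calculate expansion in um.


dL = 4.1e-06 * 61 * 797 * 1000 = 199.33 um

199.33


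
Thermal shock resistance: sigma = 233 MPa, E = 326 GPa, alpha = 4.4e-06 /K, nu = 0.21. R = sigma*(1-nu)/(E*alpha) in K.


R = 233*(1-0.21)/(326*1000*4.4e-06) = 128 K

128


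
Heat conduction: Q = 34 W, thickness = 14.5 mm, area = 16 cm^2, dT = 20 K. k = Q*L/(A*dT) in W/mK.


k = 34*14.5/1000/(16/10000*20) = 15.41 W/mK

15.41


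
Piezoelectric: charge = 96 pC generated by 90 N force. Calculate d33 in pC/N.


d33 = 96 / 90 = 1.1 pC/N

1.1


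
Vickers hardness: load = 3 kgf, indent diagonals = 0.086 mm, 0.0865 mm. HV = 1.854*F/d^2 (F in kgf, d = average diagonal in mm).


d_avg = (0.086+0.0865)/2 = 0.08625 mm
HV = 1.854*3/0.08625^2 = 748

748


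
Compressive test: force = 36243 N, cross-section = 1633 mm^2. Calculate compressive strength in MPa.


CS = 36243 / 1633 = 22.2 MPa

22.2


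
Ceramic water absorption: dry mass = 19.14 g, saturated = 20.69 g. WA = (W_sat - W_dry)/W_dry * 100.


WA = (20.69 - 19.14) / 19.14 * 100 = 8.1%

8.1


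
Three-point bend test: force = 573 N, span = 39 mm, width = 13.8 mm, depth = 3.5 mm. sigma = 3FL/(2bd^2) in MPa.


sigma = 3*573*39/(2*13.8*3.5^2) = 198.3 MPa

198.3


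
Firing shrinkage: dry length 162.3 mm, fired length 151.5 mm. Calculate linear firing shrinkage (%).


FS = (162.3 - 151.5) / 162.3 * 100 = 6.65%

6.65


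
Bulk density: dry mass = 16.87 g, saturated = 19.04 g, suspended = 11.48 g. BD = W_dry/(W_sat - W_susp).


BD = 16.87 / (19.04 - 11.48) = 16.87 / 7.56 = 2.231 g/cm^3

2.231


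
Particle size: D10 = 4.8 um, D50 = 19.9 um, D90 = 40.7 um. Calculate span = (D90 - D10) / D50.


Span = (40.7 - 4.8) / 19.9 = 35.9 / 19.9 = 1.804

1.804


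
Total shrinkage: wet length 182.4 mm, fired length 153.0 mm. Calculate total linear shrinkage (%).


TS = (182.4 - 153.0) / 182.4 * 100 = 16.12%

16.12


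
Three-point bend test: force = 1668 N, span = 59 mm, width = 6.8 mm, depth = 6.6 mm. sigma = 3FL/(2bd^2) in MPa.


sigma = 3*1668*59/(2*6.8*6.6^2) = 498.4 MPa

498.4


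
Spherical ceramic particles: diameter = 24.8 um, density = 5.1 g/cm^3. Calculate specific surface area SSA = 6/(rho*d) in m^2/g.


SSA = 6 / (5.1 * 24.8) = 0.047 m^2/g

0.047


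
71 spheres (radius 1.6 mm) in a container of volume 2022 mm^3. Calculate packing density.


V_sphere = 4/3*pi*1.6^3 = 17.1573 mm^3
Total V = 71*17.1573 = 1218.1683 mm^3
PD = 1218.1683 / 2022 = 0.602

0.602


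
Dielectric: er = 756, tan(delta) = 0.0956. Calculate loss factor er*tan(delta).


Loss = 756 * 0.0956 = 72.274

72.274


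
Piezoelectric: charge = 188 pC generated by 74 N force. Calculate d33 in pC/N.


d33 = 188 / 74 = 2.5 pC/N

2.5


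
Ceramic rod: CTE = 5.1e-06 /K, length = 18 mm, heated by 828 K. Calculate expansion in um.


dL = 5.1e-06 * 18 * 828 * 1000 = 76.01 um

76.01


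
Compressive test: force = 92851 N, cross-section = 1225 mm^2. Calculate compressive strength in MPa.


CS = 92851 / 1225 = 75.8 MPa

75.8


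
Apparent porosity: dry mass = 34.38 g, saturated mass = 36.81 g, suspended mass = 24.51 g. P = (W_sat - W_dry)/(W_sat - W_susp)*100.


P = (36.81 - 34.38) / (36.81 - 24.51) * 100 = 2.43 / 12.3 * 100 = 19.8%

19.8


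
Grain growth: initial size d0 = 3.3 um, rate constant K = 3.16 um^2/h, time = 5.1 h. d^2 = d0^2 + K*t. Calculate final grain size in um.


d^2 = 3.3^2 + 3.16*5.1 = 27.006
d = sqrt(27.006) = 5.2 um

5.2


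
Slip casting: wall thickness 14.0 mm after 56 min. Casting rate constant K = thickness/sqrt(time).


K = 14.0 / sqrt(56) = 14.0 / 7.4833 = 1.871 mm/min^0.5

1.871


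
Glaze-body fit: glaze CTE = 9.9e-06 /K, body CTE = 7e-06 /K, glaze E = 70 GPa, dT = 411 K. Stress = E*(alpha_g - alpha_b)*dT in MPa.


Stress = 70*1000*(9.9e-06 - 7e-06)*411 = 83.4 MPa

83.4


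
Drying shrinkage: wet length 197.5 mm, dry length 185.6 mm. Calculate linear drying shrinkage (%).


DS = (197.5 - 185.6) / 197.5 * 100 = 6.03%

6.03


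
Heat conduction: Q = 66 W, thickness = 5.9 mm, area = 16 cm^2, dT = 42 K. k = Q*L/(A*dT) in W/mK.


k = 66*5.9/1000/(16/10000*42) = 5.79 W/mK

5.79


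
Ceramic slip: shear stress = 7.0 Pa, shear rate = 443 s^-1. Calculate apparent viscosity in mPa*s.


eta = tau/gamma * 1000 = 7.0/443 * 1000 = 15.8 mPa*s

15.8


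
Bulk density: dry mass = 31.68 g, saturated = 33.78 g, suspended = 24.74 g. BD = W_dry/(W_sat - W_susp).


BD = 31.68 / (33.78 - 24.74) = 31.68 / 9.04 = 3.504 g/cm^3

3.504


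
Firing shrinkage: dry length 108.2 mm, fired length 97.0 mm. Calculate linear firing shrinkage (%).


FS = (108.2 - 97.0) / 108.2 * 100 = 10.35%

10.35


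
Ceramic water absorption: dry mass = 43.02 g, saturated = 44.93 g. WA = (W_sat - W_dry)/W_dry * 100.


WA = (44.93 - 43.02) / 43.02 * 100 = 4.44%

4.44


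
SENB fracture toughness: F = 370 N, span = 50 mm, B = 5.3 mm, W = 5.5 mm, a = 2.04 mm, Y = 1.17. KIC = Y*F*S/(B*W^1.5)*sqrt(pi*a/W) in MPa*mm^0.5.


KIC = 1.17*370*50/(5.3*5.5^1.5)*sqrt(pi*2.04/5.5) = 341.78

341.78


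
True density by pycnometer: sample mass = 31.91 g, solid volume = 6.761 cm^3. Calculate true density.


TD = 31.91 / 6.761 = 4.72 g/cm^3

4.72


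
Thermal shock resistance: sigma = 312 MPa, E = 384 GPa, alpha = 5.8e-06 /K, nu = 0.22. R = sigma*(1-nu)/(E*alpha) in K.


R = 312*(1-0.22)/(384*1000*5.8e-06) = 109 K

109


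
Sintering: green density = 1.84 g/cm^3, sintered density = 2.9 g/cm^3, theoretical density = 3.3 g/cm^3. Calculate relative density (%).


Relative = 2.9 / 3.3 * 100 = 87.9%

87.9


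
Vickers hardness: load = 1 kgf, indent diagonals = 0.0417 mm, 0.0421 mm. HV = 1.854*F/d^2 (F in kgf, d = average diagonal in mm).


d_avg = (0.0417+0.0421)/2 = 0.0419 mm
HV = 1.854*1/0.0419^2 = 1056

1056


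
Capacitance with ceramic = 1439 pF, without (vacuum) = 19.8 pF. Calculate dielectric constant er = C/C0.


er = 1439 / 19.8 = 72.68

72.68


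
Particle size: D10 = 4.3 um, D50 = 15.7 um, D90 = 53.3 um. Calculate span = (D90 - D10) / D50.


Span = (53.3 - 4.3) / 15.7 = 49.0 / 15.7 = 3.121

3.121


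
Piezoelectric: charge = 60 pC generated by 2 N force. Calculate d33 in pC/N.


d33 = 60 / 2 = 30.0 pC/N

30.0


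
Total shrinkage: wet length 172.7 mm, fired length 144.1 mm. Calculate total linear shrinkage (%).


TS = (172.7 - 144.1) / 172.7 * 100 = 16.56%

16.56


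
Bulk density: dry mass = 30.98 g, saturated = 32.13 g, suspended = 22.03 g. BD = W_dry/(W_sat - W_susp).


BD = 30.98 / (32.13 - 22.03) = 30.98 / 10.1 = 3.067 g/cm^3

3.067


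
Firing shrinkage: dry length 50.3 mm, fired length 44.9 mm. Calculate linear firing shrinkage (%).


FS = (50.3 - 44.9) / 50.3 * 100 = 10.74%

10.74


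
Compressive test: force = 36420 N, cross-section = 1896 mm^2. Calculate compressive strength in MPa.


CS = 36420 / 1896 = 19.2 MPa

19.2


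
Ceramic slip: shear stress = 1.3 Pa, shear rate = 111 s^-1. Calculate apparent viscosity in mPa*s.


eta = tau/gamma * 1000 = 1.3/111 * 1000 = 11.7 mPa*s

11.7


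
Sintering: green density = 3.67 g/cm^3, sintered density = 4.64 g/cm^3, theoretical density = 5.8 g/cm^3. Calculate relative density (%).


Relative = 4.64 / 5.8 * 100 = 80.0%

80.0


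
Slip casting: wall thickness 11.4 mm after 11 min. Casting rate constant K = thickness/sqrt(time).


K = 11.4 / sqrt(11) = 11.4 / 3.3166 = 3.437 mm/min^0.5

3.437


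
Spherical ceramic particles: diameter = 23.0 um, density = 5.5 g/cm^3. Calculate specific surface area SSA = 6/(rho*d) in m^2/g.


SSA = 6 / (5.5 * 23.0) = 0.047 m^2/g

0.047


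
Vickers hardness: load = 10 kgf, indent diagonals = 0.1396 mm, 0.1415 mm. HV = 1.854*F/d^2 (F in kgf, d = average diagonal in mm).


d_avg = (0.1396+0.1415)/2 = 0.14055 mm
HV = 1.854*10/0.14055^2 = 939

939


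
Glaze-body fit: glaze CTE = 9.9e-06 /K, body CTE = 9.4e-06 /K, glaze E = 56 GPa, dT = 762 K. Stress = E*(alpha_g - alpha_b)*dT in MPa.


Stress = 56*1000*(9.9e-06 - 9.4e-06)*762 = 21.3 MPa

21.3


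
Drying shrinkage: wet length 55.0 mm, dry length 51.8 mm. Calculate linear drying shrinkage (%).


DS = (55.0 - 51.8) / 55.0 * 100 = 5.82%

5.82


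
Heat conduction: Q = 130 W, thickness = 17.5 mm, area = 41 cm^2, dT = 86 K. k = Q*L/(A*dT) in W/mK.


k = 130*17.5/1000/(41/10000*86) = 6.45 W/mK

6.45


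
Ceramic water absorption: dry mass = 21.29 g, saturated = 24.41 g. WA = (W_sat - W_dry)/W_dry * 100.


WA = (24.41 - 21.29) / 21.29 * 100 = 14.65%

14.65


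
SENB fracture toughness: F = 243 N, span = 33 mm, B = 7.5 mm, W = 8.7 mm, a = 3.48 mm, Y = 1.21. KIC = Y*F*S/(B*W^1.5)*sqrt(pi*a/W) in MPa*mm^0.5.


KIC = 1.21*243*33/(7.5*8.7^1.5)*sqrt(pi*3.48/8.7) = 56.52

56.52


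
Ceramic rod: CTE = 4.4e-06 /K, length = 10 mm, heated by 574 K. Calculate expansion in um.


dL = 4.4e-06 * 10 * 574 * 1000 = 25.256 um

25.256


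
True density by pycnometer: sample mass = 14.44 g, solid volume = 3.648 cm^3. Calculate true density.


TD = 14.44 / 3.648 = 3.958 g/cm^3

3.958


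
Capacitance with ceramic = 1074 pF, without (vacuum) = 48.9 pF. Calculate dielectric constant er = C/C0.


er = 1074 / 48.9 = 21.96

21.96


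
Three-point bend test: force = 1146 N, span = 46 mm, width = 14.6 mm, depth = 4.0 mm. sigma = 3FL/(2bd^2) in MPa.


sigma = 3*1146*46/(2*14.6*4.0^2) = 338.5 MPa

338.5


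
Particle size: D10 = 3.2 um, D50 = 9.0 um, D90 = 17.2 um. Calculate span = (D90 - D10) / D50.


Span = (17.2 - 3.2) / 9.0 = 14.0 / 9.0 = 1.556

1.556


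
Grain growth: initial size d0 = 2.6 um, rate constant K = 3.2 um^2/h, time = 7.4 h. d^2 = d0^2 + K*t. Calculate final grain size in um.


d^2 = 2.6^2 + 3.2*7.4 = 30.44
d = sqrt(30.44) = 5.52 um

5.52


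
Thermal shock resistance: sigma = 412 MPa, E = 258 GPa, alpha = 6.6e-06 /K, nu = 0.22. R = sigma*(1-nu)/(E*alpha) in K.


R = 412*(1-0.22)/(258*1000*6.6e-06) = 189 K

189


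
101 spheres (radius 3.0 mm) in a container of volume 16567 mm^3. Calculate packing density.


V_sphere = 4/3*pi*3.0^3 = 113.0973 mm^3
Total V = 101*113.0973 = 11422.8273 mm^3
PD = 11422.8273 / 16567 = 0.689

0.689


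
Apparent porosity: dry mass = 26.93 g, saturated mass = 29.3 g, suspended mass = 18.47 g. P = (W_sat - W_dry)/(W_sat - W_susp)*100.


P = (29.3 - 26.93) / (29.3 - 18.47) * 100 = 2.37 / 10.83 * 100 = 21.9%

21.9


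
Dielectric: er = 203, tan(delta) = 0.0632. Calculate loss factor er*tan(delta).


Loss = 203 * 0.0632 = 12.83

12.83


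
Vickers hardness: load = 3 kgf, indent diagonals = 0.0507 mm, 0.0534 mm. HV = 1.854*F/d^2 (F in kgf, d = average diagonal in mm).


d_avg = (0.0507+0.0534)/2 = 0.05205 mm
HV = 1.854*3/0.05205^2 = 2053

2053


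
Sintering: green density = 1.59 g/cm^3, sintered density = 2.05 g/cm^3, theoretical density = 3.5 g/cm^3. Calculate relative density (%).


Relative = 2.05 / 3.5 * 100 = 58.6%

58.6


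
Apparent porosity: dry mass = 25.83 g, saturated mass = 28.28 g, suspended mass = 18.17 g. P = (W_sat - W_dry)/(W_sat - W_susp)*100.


P = (28.28 - 25.83) / (28.28 - 18.17) * 100 = 2.45 / 10.11 * 100 = 24.2%

24.2


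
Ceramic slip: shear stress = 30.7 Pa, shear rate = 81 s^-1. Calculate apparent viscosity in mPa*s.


eta = tau/gamma * 1000 = 30.7/81 * 1000 = 379.0 mPa*s

379.0


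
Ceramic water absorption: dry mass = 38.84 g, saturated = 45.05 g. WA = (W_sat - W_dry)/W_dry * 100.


WA = (45.05 - 38.84) / 38.84 * 100 = 15.99%

15.99


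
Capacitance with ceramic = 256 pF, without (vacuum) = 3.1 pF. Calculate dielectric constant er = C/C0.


er = 256 / 3.1 = 82.58

82.58


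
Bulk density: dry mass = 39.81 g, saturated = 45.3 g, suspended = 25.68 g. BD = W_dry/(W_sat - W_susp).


BD = 39.81 / (45.3 - 25.68) = 39.81 / 19.62 = 2.029 g/cm^3

2.029


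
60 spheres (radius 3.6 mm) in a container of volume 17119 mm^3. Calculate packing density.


V_sphere = 4/3*pi*3.6^3 = 195.4322 mm^3
Total V = 60*195.4322 = 11725.932 mm^3
PD = 11725.932 / 17119 = 0.685

0.685


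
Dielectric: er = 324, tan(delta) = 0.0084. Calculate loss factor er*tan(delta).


Loss = 324 * 0.0084 = 2.722

2.722


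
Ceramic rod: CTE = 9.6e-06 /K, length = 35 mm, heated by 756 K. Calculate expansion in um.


dL = 9.6e-06 * 35 * 756 * 1000 = 254.016 um

254.016


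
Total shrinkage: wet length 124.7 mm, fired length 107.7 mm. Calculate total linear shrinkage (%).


TS = (124.7 - 107.7) / 124.7 * 100 = 13.63%

13.63


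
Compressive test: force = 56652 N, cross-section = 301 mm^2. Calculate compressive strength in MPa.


CS = 56652 / 301 = 188.2 MPa

188.2


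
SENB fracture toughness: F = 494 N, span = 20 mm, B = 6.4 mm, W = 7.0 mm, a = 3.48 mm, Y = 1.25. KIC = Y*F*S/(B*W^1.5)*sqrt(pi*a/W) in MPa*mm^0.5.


KIC = 1.25*494*20/(6.4*7.0^1.5)*sqrt(pi*3.48/7.0) = 130.21

130.21


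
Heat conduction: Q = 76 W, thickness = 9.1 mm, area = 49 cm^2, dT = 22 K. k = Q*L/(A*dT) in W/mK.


k = 76*9.1/1000/(49/10000*22) = 6.42 W/mK

6.42


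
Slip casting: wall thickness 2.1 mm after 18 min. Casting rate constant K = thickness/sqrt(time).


K = 2.1 / sqrt(18) = 2.1 / 4.2426 = 0.495 mm/min^0.5

0.495


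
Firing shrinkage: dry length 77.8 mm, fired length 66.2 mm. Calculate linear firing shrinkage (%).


FS = (77.8 - 66.2) / 77.8 * 100 = 14.91%

14.91


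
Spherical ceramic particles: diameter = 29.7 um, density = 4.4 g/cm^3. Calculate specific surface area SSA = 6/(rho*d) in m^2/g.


SSA = 6 / (4.4 * 29.7) = 0.046 m^2/g

0.046


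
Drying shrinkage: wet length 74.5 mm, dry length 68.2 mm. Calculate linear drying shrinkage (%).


DS = (74.5 - 68.2) / 74.5 * 100 = 8.46%

8.46


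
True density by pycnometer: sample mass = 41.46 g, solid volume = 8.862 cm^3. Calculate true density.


TD = 41.46 / 8.862 = 4.678 g/cm^3

4.678


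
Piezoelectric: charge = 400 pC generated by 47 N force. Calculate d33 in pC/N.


d33 = 400 / 47 = 8.5 pC/N

8.5


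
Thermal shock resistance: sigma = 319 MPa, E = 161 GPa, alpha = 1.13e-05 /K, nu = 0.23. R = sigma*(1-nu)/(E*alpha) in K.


R = 319*(1-0.23)/(161*1000*1.13e-05) = 135 K

135


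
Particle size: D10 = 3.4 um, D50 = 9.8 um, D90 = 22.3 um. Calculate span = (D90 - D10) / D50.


Span = (22.3 - 3.4) / 9.8 = 18.9 / 9.8 = 1.929

1.929


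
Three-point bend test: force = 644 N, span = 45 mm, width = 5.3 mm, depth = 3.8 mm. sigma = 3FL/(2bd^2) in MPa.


sigma = 3*644*45/(2*5.3*3.8^2) = 568.0 MPa

568.0


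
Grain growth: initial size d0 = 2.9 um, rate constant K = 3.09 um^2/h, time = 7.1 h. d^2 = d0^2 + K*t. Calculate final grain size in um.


d^2 = 2.9^2 + 3.09*7.1 = 30.349
d = sqrt(30.349) = 5.51 um

5.51


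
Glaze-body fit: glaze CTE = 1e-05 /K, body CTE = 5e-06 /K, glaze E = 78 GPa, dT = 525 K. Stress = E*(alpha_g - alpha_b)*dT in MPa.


Stress = 78*1000*(1e-05 - 5e-06)*525 = 204.8 MPa

204.8


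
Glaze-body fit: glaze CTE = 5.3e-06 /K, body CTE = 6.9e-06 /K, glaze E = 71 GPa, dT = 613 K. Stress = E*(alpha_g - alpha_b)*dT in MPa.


Stress = 71*1000*(5.3e-06 - 6.9e-06)*613 = -69.6 MPa

-69.6


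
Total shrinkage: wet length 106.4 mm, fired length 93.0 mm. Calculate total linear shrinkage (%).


TS = (106.4 - 93.0) / 106.4 * 100 = 12.59%

12.59


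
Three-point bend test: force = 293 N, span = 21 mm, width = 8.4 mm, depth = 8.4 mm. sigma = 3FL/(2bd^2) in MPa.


sigma = 3*293*21/(2*8.4*8.4^2) = 15.6 MPa

15.6


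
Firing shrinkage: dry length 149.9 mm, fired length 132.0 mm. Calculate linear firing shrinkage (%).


FS = (149.9 - 132.0) / 149.9 * 100 = 11.94%

11.94


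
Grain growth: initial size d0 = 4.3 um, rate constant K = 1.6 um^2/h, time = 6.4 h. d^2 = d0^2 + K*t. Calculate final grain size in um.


d^2 = 4.3^2 + 1.6*6.4 = 28.73
d = sqrt(28.73) = 5.36 um

5.36


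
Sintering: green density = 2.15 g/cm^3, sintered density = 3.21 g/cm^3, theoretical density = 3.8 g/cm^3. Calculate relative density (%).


Relative = 3.21 / 3.8 * 100 = 84.5%

84.5


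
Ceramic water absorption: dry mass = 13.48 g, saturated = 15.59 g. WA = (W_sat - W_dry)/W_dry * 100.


WA = (15.59 - 13.48) / 13.48 * 100 = 15.65%

15.65


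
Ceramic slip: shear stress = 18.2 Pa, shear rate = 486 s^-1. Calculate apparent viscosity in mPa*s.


eta = tau/gamma * 1000 = 18.2/486 * 1000 = 37.4 mPa*s

37.4


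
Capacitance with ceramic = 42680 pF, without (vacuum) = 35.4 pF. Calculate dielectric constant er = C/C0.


er = 42680 / 35.4 = 1205.65

1205.65


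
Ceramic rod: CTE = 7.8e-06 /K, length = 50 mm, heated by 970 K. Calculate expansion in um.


dL = 7.8e-06 * 50 * 970 * 1000 = 378.3 um

378.3


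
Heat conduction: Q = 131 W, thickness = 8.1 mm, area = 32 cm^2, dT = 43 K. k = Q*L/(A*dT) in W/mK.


k = 131*8.1/1000/(32/10000*43) = 7.71 W/mK

7.71


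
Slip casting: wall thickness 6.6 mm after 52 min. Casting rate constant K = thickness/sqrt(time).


K = 6.6 / sqrt(52) = 6.6 / 7.2111 = 0.915 mm/min^0.5

0.915


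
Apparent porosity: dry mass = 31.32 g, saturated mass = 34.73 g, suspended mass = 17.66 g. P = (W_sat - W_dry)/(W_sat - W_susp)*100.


P = (34.73 - 31.32) / (34.73 - 17.66) * 100 = 3.41 / 17.07 * 100 = 20.0%

20.0


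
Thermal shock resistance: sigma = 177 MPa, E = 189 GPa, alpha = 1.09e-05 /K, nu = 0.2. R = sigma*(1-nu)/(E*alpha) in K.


R = 177*(1-0.2)/(189*1000*1.09e-05) = 69 K

69


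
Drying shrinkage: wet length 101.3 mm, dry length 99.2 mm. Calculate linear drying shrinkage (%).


DS = (101.3 - 99.2) / 101.3 * 100 = 2.07%

2.07


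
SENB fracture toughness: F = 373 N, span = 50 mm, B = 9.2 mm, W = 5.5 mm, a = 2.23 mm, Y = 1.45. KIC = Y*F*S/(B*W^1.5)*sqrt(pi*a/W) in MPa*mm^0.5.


KIC = 1.45*373*50/(9.2*5.5^1.5)*sqrt(pi*2.23/5.5) = 257.19

257.19


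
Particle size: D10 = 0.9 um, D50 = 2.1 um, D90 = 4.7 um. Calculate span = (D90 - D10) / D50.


Span = (4.7 - 0.9) / 2.1 = 3.8 / 2.1 = 1.81

1.81


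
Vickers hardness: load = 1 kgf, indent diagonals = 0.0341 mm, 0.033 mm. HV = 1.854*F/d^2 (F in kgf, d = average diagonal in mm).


d_avg = (0.0341+0.033)/2 = 0.03355 mm
HV = 1.854*1/0.03355^2 = 1647

1647


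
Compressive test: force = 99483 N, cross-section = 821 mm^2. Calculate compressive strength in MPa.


CS = 99483 / 821 = 121.2 MPa

121.2


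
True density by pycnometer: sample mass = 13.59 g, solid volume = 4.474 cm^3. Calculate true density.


TD = 13.59 / 4.474 = 3.038 g/cm^3

3.038


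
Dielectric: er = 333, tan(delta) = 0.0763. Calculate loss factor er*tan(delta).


Loss = 333 * 0.0763 = 25.408

25.408


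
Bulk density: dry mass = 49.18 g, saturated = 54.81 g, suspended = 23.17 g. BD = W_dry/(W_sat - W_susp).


BD = 49.18 / (54.81 - 23.17) = 49.18 / 31.64 = 1.554 g/cm^3

1.554


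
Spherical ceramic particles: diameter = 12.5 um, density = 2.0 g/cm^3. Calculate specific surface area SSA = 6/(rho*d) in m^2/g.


SSA = 6 / (2.0 * 12.5) = 0.24 m^2/g

0.24


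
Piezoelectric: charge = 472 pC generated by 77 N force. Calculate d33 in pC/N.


d33 = 472 / 77 = 6.1 pC/N

6.1


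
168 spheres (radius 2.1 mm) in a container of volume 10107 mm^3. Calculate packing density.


V_sphere = 4/3*pi*2.1^3 = 38.7924 mm^3
Total V = 168*38.7924 = 6517.1232 mm^3
PD = 6517.1232 / 10107 = 0.645

0.645


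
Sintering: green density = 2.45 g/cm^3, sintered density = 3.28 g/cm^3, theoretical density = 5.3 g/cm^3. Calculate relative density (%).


Relative = 3.28 / 5.3 * 100 = 61.9%

61.9


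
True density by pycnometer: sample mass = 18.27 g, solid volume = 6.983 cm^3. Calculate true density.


TD = 18.27 / 6.983 = 2.616 g/cm^3

2.616


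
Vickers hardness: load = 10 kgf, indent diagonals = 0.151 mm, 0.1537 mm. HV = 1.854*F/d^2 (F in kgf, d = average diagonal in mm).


d_avg = (0.151+0.1537)/2 = 0.15235 mm
HV = 1.854*10/0.15235^2 = 799

799


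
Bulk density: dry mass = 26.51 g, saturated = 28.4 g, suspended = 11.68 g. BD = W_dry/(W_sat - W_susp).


BD = 26.51 / (28.4 - 11.68) = 26.51 / 16.72 = 1.586 g/cm^3

1.586


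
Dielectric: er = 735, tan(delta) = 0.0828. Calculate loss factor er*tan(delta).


Loss = 735 * 0.0828 = 60.858

60.858


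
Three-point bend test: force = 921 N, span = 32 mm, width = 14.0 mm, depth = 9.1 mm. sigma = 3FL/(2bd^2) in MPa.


sigma = 3*921*32/(2*14.0*9.1^2) = 38.1 MPa

38.1


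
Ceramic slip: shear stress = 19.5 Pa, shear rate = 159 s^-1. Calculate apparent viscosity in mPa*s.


eta = tau/gamma * 1000 = 19.5/159 * 1000 = 122.6 mPa*s

122.6


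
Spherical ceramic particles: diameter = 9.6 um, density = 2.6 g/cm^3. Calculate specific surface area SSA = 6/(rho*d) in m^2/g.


SSA = 6 / (2.6 * 9.6) = 0.24 m^2/g

0.24


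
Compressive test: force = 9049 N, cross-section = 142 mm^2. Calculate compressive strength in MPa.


CS = 9049 / 142 = 63.7 MPa

63.7


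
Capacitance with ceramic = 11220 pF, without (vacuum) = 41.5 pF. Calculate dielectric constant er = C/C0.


er = 11220 / 41.5 = 270.36

270.36


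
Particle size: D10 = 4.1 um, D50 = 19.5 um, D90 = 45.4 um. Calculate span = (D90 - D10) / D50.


Span = (45.4 - 4.1) / 19.5 = 41.3 / 19.5 = 2.118

2.118


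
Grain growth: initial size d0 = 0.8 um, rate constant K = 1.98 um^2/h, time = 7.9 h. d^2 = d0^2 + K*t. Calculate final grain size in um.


d^2 = 0.8^2 + 1.98*7.9 = 16.282
d = sqrt(16.282) = 4.04 um

4.04


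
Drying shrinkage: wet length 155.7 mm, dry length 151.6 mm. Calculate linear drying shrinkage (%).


DS = (155.7 - 151.6) / 155.7 * 100 = 2.63%

2.63


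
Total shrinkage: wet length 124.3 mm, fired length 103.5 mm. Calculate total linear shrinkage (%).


TS = (124.3 - 103.5) / 124.3 * 100 = 16.73%

16.73


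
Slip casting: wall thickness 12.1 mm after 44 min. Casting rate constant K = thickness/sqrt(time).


K = 12.1 / sqrt(44) = 12.1 / 6.6332 = 1.824 mm/min^0.5

1.824


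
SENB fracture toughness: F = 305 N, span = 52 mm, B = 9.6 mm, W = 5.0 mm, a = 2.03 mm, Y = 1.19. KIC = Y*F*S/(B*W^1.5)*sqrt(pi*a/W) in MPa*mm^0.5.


KIC = 1.19*305*52/(9.6*5.0^1.5)*sqrt(pi*2.03/5.0) = 198.59

198.59


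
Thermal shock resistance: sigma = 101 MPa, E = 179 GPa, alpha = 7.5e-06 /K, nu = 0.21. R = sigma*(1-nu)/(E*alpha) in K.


R = 101*(1-0.21)/(179*1000*7.5e-06) = 59 K

59


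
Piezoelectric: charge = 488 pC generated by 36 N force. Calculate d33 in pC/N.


d33 = 488 / 36 = 13.6 pC/N

13.6


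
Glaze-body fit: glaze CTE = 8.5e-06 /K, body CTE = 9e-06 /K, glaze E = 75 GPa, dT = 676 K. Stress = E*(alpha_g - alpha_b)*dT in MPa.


Stress = 75*1000*(8.5e-06 - 9e-06)*676 = -25.4 MPa

-25.4


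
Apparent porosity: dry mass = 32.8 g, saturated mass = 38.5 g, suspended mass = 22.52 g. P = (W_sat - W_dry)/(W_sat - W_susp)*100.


P = (38.5 - 32.8) / (38.5 - 22.52) * 100 = 5.7 / 15.98 * 100 = 35.7%

35.7


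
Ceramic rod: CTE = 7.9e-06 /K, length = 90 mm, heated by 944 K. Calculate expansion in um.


dL = 7.9e-06 * 90 * 944 * 1000 = 671.184 um

671.184


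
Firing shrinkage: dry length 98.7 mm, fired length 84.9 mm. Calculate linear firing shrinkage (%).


FS = (98.7 - 84.9) / 98.7 * 100 = 13.98%

13.98


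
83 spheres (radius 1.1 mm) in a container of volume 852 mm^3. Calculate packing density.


V_sphere = 4/3*pi*1.1^3 = 5.5753 mm^3
Total V = 83*5.5753 = 462.7499 mm^3
PD = 462.7499 / 852 = 0.543

0.543


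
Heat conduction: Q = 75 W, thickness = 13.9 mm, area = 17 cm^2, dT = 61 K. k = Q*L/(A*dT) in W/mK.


k = 75*13.9/1000/(17/10000*61) = 10.05 W/mK

10.05


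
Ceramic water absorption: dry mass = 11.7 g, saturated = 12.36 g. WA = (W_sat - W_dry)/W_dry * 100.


WA = (12.36 - 11.7) / 11.7 * 100 = 5.64%

5.64


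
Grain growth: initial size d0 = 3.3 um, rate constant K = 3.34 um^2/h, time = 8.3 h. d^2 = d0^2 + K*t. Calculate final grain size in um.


d^2 = 3.3^2 + 3.34*8.3 = 38.612
d = sqrt(38.612) = 6.21 um

6.21


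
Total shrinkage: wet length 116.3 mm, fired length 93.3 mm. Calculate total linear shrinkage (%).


TS = (116.3 - 93.3) / 116.3 * 100 = 19.78%

19.78


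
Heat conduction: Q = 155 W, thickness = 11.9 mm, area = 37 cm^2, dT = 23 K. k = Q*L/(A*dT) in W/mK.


k = 155*11.9/1000/(37/10000*23) = 21.67 W/mK

21.67


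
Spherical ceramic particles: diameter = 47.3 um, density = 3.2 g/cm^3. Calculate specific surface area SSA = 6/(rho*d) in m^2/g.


SSA = 6 / (3.2 * 47.3) = 0.04 m^2/g

0.04


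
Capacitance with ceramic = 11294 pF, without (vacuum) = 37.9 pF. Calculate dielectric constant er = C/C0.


er = 11294 / 37.9 = 297.99

297.99


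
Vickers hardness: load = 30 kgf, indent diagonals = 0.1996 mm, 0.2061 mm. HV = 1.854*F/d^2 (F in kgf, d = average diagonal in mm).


d_avg = (0.1996+0.2061)/2 = 0.20285 mm
HV = 1.854*30/0.20285^2 = 1352

1352


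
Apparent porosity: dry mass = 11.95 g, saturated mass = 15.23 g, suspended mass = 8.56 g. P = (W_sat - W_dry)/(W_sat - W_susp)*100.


P = (15.23 - 11.95) / (15.23 - 8.56) * 100 = 3.28 / 6.67 * 100 = 49.2%

49.2


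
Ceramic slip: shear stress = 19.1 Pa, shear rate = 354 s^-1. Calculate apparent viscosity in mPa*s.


eta = tau/gamma * 1000 = 19.1/354 * 1000 = 54.0 mPa*s

54.0


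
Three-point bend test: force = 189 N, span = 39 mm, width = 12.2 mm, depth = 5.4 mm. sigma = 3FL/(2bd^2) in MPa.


sigma = 3*189*39/(2*12.2*5.4^2) = 31.1 MPa

31.1


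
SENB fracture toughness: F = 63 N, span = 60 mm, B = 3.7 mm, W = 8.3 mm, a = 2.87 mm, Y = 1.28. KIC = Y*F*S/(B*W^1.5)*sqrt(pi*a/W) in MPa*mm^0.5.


KIC = 1.28*63*60/(3.7*8.3^1.5)*sqrt(pi*2.87/8.3) = 57.0

57.0


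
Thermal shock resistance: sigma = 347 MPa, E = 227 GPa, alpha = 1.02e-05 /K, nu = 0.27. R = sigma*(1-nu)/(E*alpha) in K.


R = 347*(1-0.27)/(227*1000*1.02e-05) = 109 K

109


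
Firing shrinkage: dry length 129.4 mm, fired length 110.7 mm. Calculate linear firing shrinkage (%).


FS = (129.4 - 110.7) / 129.4 * 100 = 14.45%

14.45


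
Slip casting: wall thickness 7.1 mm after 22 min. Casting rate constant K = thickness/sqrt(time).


K = 7.1 / sqrt(22) = 7.1 / 4.6904 = 1.514 mm/min^0.5

1.514


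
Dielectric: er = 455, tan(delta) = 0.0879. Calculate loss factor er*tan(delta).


Loss = 455 * 0.0879 = 39.995

39.995


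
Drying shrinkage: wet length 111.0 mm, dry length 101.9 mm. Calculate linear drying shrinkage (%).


DS = (111.0 - 101.9) / 111.0 * 100 = 8.2%

8.2


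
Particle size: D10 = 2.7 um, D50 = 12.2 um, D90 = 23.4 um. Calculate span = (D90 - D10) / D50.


Span = (23.4 - 2.7) / 12.2 = 20.7 / 12.2 = 1.697

1.697


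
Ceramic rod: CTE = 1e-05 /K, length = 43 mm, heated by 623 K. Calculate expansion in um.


dL = 1e-05 * 43 * 623 * 1000 = 267.89 um

267.89


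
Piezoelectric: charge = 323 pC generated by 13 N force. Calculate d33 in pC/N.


d33 = 323 / 13 = 24.8 pC/N

24.8


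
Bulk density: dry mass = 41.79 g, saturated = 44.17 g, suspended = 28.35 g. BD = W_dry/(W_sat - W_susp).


BD = 41.79 / (44.17 - 28.35) = 41.79 / 15.82 = 2.642 g/cm^3

2.642


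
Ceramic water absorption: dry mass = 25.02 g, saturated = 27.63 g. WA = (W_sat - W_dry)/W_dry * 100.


WA = (27.63 - 25.02) / 25.02 * 100 = 10.43%

10.43


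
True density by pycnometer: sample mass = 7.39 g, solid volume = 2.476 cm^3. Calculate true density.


TD = 7.39 / 2.476 = 2.985 g/cm^3

2.985


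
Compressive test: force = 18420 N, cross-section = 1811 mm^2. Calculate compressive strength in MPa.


CS = 18420 / 1811 = 10.2 MPa

10.2


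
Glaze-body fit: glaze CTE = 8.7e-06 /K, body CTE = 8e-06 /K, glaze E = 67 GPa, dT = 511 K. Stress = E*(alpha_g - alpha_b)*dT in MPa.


Stress = 67*1000*(8.7e-06 - 8e-06)*511 = 24.0 MPa

24.0


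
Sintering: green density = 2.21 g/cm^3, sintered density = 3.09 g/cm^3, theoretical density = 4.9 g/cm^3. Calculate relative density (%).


Relative = 3.09 / 4.9 * 100 = 63.1%

63.1
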